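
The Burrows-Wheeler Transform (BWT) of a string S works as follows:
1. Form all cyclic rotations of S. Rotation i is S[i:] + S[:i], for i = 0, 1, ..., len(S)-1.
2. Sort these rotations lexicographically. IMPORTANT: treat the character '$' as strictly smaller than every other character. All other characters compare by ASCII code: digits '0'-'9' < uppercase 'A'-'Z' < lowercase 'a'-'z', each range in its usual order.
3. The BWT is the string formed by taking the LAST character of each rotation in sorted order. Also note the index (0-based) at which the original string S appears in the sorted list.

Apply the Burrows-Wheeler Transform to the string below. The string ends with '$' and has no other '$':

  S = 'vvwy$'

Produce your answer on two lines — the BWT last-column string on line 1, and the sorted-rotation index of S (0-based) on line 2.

All 5 rotations (rotation i = S[i:]+S[:i]):
  rot[0] = vvwy$
  rot[1] = vwy$v
  rot[2] = wy$vv
  rot[3] = y$vvw
  rot[4] = $vvwy
Sorted (with $ < everything):
  sorted[0] = $vvwy  (last char: 'y')
  sorted[1] = vvwy$  (last char: '$')
  sorted[2] = vwy$v  (last char: 'v')
  sorted[3] = wy$vv  (last char: 'v')
  sorted[4] = y$vvw  (last char: 'w')
Last column: y$vvw
Original string S is at sorted index 1

Answer: y$vvw
1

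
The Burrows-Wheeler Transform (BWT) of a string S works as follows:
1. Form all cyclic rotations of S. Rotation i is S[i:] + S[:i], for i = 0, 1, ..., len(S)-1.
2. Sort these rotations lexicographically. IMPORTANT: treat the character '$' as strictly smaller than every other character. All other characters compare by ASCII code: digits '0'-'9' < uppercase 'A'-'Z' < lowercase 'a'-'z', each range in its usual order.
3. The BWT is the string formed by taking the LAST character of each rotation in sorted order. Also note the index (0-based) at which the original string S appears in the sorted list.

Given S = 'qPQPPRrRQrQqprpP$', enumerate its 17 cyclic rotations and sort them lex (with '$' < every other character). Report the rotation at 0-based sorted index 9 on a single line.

Answer: RrRQrQqprpP$qPQPP

Derivation:
All 17 rotations (rotation i = S[i:]+S[:i]):
  rot[0] = qPQPPRrRQrQqprpP$
  rot[1] = PQPPRrRQrQqprpP$q
  rot[2] = QPPRrRQrQqprpP$qP
  rot[3] = PPRrRQrQqprpP$qPQ
  rot[4] = PRrRQrQqprpP$qPQP
  rot[5] = RrRQrQqprpP$qPQPP
  rot[6] = rRQrQqprpP$qPQPPR
  rot[7] = RQrQqprpP$qPQPPRr
  rot[8] = QrQqprpP$qPQPPRrR
  rot[9] = rQqprpP$qPQPPRrRQ
  rot[10] = QqprpP$qPQPPRrRQr
  rot[11] = qprpP$qPQPPRrRQrQ
  rot[12] = prpP$qPQPPRrRQrQq
  rot[13] = rpP$qPQPPRrRQrQqp
  rot[14] = pP$qPQPPRrRQrQqpr
  rot[15] = P$qPQPPRrRQrQqprp
  rot[16] = $qPQPPRrRQrQqprpP
Sorted (with $ < everything):
  sorted[0] = $qPQPPRrRQrQqprpP
  sorted[1] = P$qPQPPRrRQrQqprp
  sorted[2] = PPRrRQrQqprpP$qPQ
  sorted[3] = PQPPRrRQrQqprpP$q
  sorted[4] = PRrRQrQqprpP$qPQP
  sorted[5] = QPPRrRQrQqprpP$qP
  sorted[6] = QqprpP$qPQPPRrRQr
  sorted[7] = QrQqprpP$qPQPPRrR
  sorted[8] = RQrQqprpP$qPQPPRr
  sorted[9] = RrRQrQqprpP$qPQPP
  sorted[10] = pP$qPQPPRrRQrQqpr
  sorted[11] = prpP$qPQPPRrRQrQq
  sorted[12] = qPQPPRrRQrQqprpP$
  sorted[13] = qprpP$qPQPPRrRQrQ
  sorted[14] = rQqprpP$qPQPPRrRQ
  sorted[15] = rRQrQqprpP$qPQPPR
  sorted[16] = rpP$qPQPPRrRQrQqp
sorted[9] = RrRQrQqprpP$qPQPP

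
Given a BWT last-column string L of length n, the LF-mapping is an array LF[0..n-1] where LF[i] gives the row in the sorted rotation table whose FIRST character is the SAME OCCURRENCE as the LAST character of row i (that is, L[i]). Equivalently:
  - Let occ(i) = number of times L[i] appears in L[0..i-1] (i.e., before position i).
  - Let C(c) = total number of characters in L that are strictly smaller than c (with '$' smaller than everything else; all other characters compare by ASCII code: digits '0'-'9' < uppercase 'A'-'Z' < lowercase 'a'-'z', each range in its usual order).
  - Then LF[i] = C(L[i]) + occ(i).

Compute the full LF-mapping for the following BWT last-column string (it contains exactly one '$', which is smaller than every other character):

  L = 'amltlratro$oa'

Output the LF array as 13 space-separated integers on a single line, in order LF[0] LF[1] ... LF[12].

Char counts: '$':1, 'a':3, 'l':2, 'm':1, 'o':2, 'r':2, 't':2
C (first-col start): C('$')=0, C('a')=1, C('l')=4, C('m')=6, C('o')=7, C('r')=9, C('t')=11
L[0]='a': occ=0, LF[0]=C('a')+0=1+0=1
L[1]='m': occ=0, LF[1]=C('m')+0=6+0=6
L[2]='l': occ=0, LF[2]=C('l')+0=4+0=4
L[3]='t': occ=0, LF[3]=C('t')+0=11+0=11
L[4]='l': occ=1, LF[4]=C('l')+1=4+1=5
L[5]='r': occ=0, LF[5]=C('r')+0=9+0=9
L[6]='a': occ=1, LF[6]=C('a')+1=1+1=2
L[7]='t': occ=1, LF[7]=C('t')+1=11+1=12
L[8]='r': occ=1, LF[8]=C('r')+1=9+1=10
L[9]='o': occ=0, LF[9]=C('o')+0=7+0=7
L[10]='$': occ=0, LF[10]=C('$')+0=0+0=0
L[11]='o': occ=1, LF[11]=C('o')+1=7+1=8
L[12]='a': occ=2, LF[12]=C('a')+2=1+2=3

Answer: 1 6 4 11 5 9 2 12 10 7 0 8 3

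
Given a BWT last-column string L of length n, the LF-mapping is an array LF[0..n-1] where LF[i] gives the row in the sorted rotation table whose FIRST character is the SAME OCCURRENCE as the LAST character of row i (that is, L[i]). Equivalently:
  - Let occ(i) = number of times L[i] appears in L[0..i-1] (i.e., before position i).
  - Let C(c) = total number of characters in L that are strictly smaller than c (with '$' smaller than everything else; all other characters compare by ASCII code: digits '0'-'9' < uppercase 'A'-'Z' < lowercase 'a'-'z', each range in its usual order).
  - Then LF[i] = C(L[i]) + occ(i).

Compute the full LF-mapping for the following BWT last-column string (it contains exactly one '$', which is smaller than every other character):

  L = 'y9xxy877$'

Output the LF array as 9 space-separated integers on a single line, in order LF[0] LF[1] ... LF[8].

Answer: 7 4 5 6 8 3 1 2 0

Derivation:
Char counts: '$':1, '7':2, '8':1, '9':1, 'x':2, 'y':2
C (first-col start): C('$')=0, C('7')=1, C('8')=3, C('9')=4, C('x')=5, C('y')=7
L[0]='y': occ=0, LF[0]=C('y')+0=7+0=7
L[1]='9': occ=0, LF[1]=C('9')+0=4+0=4
L[2]='x': occ=0, LF[2]=C('x')+0=5+0=5
L[3]='x': occ=1, LF[3]=C('x')+1=5+1=6
L[4]='y': occ=1, LF[4]=C('y')+1=7+1=8
L[5]='8': occ=0, LF[5]=C('8')+0=3+0=3
L[6]='7': occ=0, LF[6]=C('7')+0=1+0=1
L[7]='7': occ=1, LF[7]=C('7')+1=1+1=2
L[8]='$': occ=0, LF[8]=C('$')+0=0+0=0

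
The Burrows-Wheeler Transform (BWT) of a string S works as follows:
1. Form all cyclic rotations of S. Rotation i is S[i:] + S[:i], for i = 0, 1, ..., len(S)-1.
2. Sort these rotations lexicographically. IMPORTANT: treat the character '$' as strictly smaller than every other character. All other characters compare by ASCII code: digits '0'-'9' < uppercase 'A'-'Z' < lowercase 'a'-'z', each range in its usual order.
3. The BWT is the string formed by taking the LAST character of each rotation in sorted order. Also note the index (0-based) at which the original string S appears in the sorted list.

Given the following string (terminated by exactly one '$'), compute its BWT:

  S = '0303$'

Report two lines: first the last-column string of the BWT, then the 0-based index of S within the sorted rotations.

All 5 rotations (rotation i = S[i:]+S[:i]):
  rot[0] = 0303$
  rot[1] = 303$0
  rot[2] = 03$03
  rot[3] = 3$030
  rot[4] = $0303
Sorted (with $ < everything):
  sorted[0] = $0303  (last char: '3')
  sorted[1] = 03$03  (last char: '3')
  sorted[2] = 0303$  (last char: '$')
  sorted[3] = 3$030  (last char: '0')
  sorted[4] = 303$0  (last char: '0')
Last column: 33$00
Original string S is at sorted index 2

Answer: 33$00
2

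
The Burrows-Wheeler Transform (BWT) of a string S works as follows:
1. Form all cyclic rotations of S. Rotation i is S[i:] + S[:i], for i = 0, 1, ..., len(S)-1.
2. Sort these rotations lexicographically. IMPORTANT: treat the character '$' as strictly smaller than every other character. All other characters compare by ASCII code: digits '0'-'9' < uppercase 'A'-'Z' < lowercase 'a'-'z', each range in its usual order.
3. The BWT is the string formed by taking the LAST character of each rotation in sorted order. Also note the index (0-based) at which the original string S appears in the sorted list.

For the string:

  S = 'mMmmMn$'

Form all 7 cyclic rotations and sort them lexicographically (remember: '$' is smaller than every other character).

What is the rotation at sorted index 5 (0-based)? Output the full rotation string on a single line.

All 7 rotations (rotation i = S[i:]+S[:i]):
  rot[0] = mMmmMn$
  rot[1] = MmmMn$m
  rot[2] = mmMn$mM
  rot[3] = mMn$mMm
  rot[4] = Mn$mMmm
  rot[5] = n$mMmmM
  rot[6] = $mMmmMn
Sorted (with $ < everything):
  sorted[0] = $mMmmMn
  sorted[1] = MmmMn$m
  sorted[2] = Mn$mMmm
  sorted[3] = mMmmMn$
  sorted[4] = mMn$mMm
  sorted[5] = mmMn$mM
  sorted[6] = n$mMmmM
sorted[5] = mmMn$mM

Answer: mmMn$mM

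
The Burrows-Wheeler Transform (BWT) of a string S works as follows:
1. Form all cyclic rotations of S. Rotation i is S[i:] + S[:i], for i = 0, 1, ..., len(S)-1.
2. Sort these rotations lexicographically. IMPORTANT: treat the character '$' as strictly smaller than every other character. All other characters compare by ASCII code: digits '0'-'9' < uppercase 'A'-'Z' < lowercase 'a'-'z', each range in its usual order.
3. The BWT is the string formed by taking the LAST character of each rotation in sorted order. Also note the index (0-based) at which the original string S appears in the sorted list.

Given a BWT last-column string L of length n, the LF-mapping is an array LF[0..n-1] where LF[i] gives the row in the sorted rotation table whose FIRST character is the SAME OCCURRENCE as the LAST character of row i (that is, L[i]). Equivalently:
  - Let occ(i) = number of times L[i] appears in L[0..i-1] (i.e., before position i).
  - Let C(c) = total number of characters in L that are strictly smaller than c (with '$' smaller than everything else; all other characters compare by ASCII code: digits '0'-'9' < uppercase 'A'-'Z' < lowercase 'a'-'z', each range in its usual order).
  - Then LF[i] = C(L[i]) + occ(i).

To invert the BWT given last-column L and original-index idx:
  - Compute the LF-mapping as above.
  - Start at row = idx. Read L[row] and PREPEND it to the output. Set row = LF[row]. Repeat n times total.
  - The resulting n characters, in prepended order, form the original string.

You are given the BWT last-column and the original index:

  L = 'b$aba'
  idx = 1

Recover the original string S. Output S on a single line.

LF mapping: 3 0 1 4 2
Walk LF starting at row 1, prepending L[row]:
  step 1: row=1, L[1]='$', prepend. Next row=LF[1]=0
  step 2: row=0, L[0]='b', prepend. Next row=LF[0]=3
  step 3: row=3, L[3]='b', prepend. Next row=LF[3]=4
  step 4: row=4, L[4]='a', prepend. Next row=LF[4]=2
  step 5: row=2, L[2]='a', prepend. Next row=LF[2]=1
Reversed output: aabb$

Answer: aabb$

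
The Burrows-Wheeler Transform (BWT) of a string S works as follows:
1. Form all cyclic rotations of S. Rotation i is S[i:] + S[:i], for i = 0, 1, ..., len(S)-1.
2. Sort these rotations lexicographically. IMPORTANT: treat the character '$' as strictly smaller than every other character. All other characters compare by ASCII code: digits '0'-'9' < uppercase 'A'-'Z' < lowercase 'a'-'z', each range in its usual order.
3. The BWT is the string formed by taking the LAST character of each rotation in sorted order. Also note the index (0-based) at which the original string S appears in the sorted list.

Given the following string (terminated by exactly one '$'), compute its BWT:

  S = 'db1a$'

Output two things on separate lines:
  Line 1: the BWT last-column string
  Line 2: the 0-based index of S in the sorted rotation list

Answer: ab1d$
4

Derivation:
All 5 rotations (rotation i = S[i:]+S[:i]):
  rot[0] = db1a$
  rot[1] = b1a$d
  rot[2] = 1a$db
  rot[3] = a$db1
  rot[4] = $db1a
Sorted (with $ < everything):
  sorted[0] = $db1a  (last char: 'a')
  sorted[1] = 1a$db  (last char: 'b')
  sorted[2] = a$db1  (last char: '1')
  sorted[3] = b1a$d  (last char: 'd')
  sorted[4] = db1a$  (last char: '$')
Last column: ab1d$
Original string S is at sorted index 4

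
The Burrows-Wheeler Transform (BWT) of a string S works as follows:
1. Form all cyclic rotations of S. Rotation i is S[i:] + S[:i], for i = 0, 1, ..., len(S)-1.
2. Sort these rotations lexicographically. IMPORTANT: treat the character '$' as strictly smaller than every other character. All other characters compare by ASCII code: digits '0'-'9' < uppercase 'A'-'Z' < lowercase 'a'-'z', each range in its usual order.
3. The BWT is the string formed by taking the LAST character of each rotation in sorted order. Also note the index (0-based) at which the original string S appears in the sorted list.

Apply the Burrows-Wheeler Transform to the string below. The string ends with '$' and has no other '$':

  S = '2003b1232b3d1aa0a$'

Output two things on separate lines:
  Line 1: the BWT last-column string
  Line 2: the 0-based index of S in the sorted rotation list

All 18 rotations (rotation i = S[i:]+S[:i]):
  rot[0] = 2003b1232b3d1aa0a$
  rot[1] = 003b1232b3d1aa0a$2
  rot[2] = 03b1232b3d1aa0a$20
  rot[3] = 3b1232b3d1aa0a$200
  rot[4] = b1232b3d1aa0a$2003
  rot[5] = 1232b3d1aa0a$2003b
  rot[6] = 232b3d1aa0a$2003b1
  rot[7] = 32b3d1aa0a$2003b12
  rot[8] = 2b3d1aa0a$2003b123
  rot[9] = b3d1aa0a$2003b1232
  rot[10] = 3d1aa0a$2003b1232b
  rot[11] = d1aa0a$2003b1232b3
  rot[12] = 1aa0a$2003b1232b3d
  rot[13] = aa0a$2003b1232b3d1
  rot[14] = a0a$2003b1232b3d1a
  rot[15] = 0a$2003b1232b3d1aa
  rot[16] = a$2003b1232b3d1aa0
  rot[17] = $2003b1232b3d1aa0a
Sorted (with $ < everything):
  sorted[0] = $2003b1232b3d1aa0a  (last char: 'a')
  sorted[1] = 003b1232b3d1aa0a$2  (last char: '2')
  sorted[2] = 03b1232b3d1aa0a$20  (last char: '0')
  sorted[3] = 0a$2003b1232b3d1aa  (last char: 'a')
  sorted[4] = 1232b3d1aa0a$2003b  (last char: 'b')
  sorted[5] = 1aa0a$2003b1232b3d  (last char: 'd')
  sorted[6] = 2003b1232b3d1aa0a$  (last char: '$')
  sorted[7] = 232b3d1aa0a$2003b1  (last char: '1')
  sorted[8] = 2b3d1aa0a$2003b123  (last char: '3')
  sorted[9] = 32b3d1aa0a$2003b12  (last char: '2')
  sorted[10] = 3b1232b3d1aa0a$200  (last char: '0')
  sorted[11] = 3d1aa0a$2003b1232b  (last char: 'b')
  sorted[12] = a$2003b1232b3d1aa0  (last char: '0')
  sorted[13] = a0a$2003b1232b3d1a  (last char: 'a')
  sorted[14] = aa0a$2003b1232b3d1  (last char: '1')
  sorted[15] = b1232b3d1aa0a$2003  (last char: '3')
  sorted[16] = b3d1aa0a$2003b1232  (last char: '2')
  sorted[17] = d1aa0a$2003b1232b3  (last char: '3')
Last column: a20abd$1320b0a1323
Original string S is at sorted index 6

Answer: a20abd$1320b0a1323
6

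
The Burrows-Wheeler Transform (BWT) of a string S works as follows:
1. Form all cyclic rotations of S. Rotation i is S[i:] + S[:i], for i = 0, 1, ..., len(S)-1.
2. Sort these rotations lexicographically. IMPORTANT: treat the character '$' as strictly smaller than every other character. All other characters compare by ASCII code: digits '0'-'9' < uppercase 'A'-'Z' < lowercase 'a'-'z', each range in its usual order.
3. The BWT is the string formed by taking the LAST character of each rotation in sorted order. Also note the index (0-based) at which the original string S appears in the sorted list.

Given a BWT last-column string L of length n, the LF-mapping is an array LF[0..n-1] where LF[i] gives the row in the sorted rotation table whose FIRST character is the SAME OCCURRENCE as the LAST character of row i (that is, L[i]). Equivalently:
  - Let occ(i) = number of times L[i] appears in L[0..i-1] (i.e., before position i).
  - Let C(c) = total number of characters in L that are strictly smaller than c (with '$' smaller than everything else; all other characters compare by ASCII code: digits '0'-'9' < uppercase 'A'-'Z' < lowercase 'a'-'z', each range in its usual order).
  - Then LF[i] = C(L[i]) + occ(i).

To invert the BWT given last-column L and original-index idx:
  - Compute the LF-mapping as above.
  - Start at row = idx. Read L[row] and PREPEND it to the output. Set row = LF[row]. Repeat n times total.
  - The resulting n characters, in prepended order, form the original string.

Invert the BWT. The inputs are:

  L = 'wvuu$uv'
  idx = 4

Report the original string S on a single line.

LF mapping: 6 4 1 2 0 3 5
Walk LF starting at row 4, prepending L[row]:
  step 1: row=4, L[4]='$', prepend. Next row=LF[4]=0
  step 2: row=0, L[0]='w', prepend. Next row=LF[0]=6
  step 3: row=6, L[6]='v', prepend. Next row=LF[6]=5
  step 4: row=5, L[5]='u', prepend. Next row=LF[5]=3
  step 5: row=3, L[3]='u', prepend. Next row=LF[3]=2
  step 6: row=2, L[2]='u', prepend. Next row=LF[2]=1
  step 7: row=1, L[1]='v', prepend. Next row=LF[1]=4
Reversed output: vuuuvw$

Answer: vuuuvw$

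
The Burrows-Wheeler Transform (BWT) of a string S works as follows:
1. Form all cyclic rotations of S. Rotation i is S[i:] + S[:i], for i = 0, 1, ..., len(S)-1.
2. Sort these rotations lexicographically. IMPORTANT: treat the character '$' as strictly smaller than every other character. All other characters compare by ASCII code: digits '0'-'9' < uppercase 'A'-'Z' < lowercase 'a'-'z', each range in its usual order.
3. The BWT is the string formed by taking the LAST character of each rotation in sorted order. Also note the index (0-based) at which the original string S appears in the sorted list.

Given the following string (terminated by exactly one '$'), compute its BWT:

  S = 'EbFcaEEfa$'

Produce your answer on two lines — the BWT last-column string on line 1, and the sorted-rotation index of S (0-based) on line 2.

Answer: aa$EbfcEFE
2

Derivation:
All 10 rotations (rotation i = S[i:]+S[:i]):
  rot[0] = EbFcaEEfa$
  rot[1] = bFcaEEfa$E
  rot[2] = FcaEEfa$Eb
  rot[3] = caEEfa$EbF
  rot[4] = aEEfa$EbFc
  rot[5] = EEfa$EbFca
  rot[6] = Efa$EbFcaE
  rot[7] = fa$EbFcaEE
  rot[8] = a$EbFcaEEf
  rot[9] = $EbFcaEEfa
Sorted (with $ < everything):
  sorted[0] = $EbFcaEEfa  (last char: 'a')
  sorted[1] = EEfa$EbFca  (last char: 'a')
  sorted[2] = EbFcaEEfa$  (last char: '$')
  sorted[3] = Efa$EbFcaE  (last char: 'E')
  sorted[4] = FcaEEfa$Eb  (last char: 'b')
  sorted[5] = a$EbFcaEEf  (last char: 'f')
  sorted[6] = aEEfa$EbFc  (last char: 'c')
  sorted[7] = bFcaEEfa$E  (last char: 'E')
  sorted[8] = caEEfa$EbF  (last char: 'F')
  sorted[9] = fa$EbFcaEE  (last char: 'E')
Last column: aa$EbfcEFE
Original string S is at sorted index 2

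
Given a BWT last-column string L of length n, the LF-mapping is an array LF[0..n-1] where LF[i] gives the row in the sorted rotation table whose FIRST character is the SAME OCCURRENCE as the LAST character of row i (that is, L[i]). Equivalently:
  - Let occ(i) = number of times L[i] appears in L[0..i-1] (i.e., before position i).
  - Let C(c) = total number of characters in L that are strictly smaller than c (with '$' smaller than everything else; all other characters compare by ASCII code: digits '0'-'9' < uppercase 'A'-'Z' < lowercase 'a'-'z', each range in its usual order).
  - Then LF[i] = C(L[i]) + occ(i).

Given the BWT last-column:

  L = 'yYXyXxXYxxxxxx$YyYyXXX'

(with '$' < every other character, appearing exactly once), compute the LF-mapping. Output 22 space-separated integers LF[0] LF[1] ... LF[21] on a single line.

Answer: 18 7 1 19 2 11 3 8 12 13 14 15 16 17 0 9 20 10 21 4 5 6

Derivation:
Char counts: '$':1, 'X':6, 'Y':4, 'x':7, 'y':4
C (first-col start): C('$')=0, C('X')=1, C('Y')=7, C('x')=11, C('y')=18
L[0]='y': occ=0, LF[0]=C('y')+0=18+0=18
L[1]='Y': occ=0, LF[1]=C('Y')+0=7+0=7
L[2]='X': occ=0, LF[2]=C('X')+0=1+0=1
L[3]='y': occ=1, LF[3]=C('y')+1=18+1=19
L[4]='X': occ=1, LF[4]=C('X')+1=1+1=2
L[5]='x': occ=0, LF[5]=C('x')+0=11+0=11
L[6]='X': occ=2, LF[6]=C('X')+2=1+2=3
L[7]='Y': occ=1, LF[7]=C('Y')+1=7+1=8
L[8]='x': occ=1, LF[8]=C('x')+1=11+1=12
L[9]='x': occ=2, LF[9]=C('x')+2=11+2=13
L[10]='x': occ=3, LF[10]=C('x')+3=11+3=14
L[11]='x': occ=4, LF[11]=C('x')+4=11+4=15
L[12]='x': occ=5, LF[12]=C('x')+5=11+5=16
L[13]='x': occ=6, LF[13]=C('x')+6=11+6=17
L[14]='$': occ=0, LF[14]=C('$')+0=0+0=0
L[15]='Y': occ=2, LF[15]=C('Y')+2=7+2=9
L[16]='y': occ=2, LF[16]=C('y')+2=18+2=20
L[17]='Y': occ=3, LF[17]=C('Y')+3=7+3=10
L[18]='y': occ=3, LF[18]=C('y')+3=18+3=21
L[19]='X': occ=3, LF[19]=C('X')+3=1+3=4
L[20]='X': occ=4, LF[20]=C('X')+4=1+4=5
L[21]='X': occ=5, LF[21]=C('X')+5=1+5=6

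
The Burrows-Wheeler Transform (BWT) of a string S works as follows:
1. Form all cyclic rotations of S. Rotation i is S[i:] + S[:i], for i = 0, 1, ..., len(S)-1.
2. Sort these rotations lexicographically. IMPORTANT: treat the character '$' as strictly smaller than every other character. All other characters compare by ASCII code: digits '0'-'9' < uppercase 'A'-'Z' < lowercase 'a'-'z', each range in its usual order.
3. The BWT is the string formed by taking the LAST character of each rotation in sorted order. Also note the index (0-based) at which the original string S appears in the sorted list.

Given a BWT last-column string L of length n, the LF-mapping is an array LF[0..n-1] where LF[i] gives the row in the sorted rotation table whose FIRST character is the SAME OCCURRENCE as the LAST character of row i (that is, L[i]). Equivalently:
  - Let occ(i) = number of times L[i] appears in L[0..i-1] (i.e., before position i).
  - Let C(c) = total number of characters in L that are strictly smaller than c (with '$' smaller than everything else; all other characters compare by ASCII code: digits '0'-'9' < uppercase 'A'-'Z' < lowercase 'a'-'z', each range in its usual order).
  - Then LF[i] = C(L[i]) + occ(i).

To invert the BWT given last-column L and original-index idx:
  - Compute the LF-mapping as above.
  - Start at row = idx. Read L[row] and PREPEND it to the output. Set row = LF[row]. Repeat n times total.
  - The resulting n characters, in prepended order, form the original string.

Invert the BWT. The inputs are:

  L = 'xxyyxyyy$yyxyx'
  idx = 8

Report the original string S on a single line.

LF mapping: 1 2 6 7 3 8 9 10 0 11 12 4 13 5
Walk LF starting at row 8, prepending L[row]:
  step 1: row=8, L[8]='$', prepend. Next row=LF[8]=0
  step 2: row=0, L[0]='x', prepend. Next row=LF[0]=1
  step 3: row=1, L[1]='x', prepend. Next row=LF[1]=2
  step 4: row=2, L[2]='y', prepend. Next row=LF[2]=6
  step 5: row=6, L[6]='y', prepend. Next row=LF[6]=9
  step 6: row=9, L[9]='y', prepend. Next row=LF[9]=11
  step 7: row=11, L[11]='x', prepend. Next row=LF[11]=4
  step 8: row=4, L[4]='x', prepend. Next row=LF[4]=3
  step 9: row=3, L[3]='y', prepend. Next row=LF[3]=7
  step 10: row=7, L[7]='y', prepend. Next row=LF[7]=10
  step 11: row=10, L[10]='y', prepend. Next row=LF[10]=12
  step 12: row=12, L[12]='y', prepend. Next row=LF[12]=13
  step 13: row=13, L[13]='x', prepend. Next row=LF[13]=5
  step 14: row=5, L[5]='y', prepend. Next row=LF[5]=8
Reversed output: yxyyyyxxyyyxx$

Answer: yxyyyyxxyyyxx$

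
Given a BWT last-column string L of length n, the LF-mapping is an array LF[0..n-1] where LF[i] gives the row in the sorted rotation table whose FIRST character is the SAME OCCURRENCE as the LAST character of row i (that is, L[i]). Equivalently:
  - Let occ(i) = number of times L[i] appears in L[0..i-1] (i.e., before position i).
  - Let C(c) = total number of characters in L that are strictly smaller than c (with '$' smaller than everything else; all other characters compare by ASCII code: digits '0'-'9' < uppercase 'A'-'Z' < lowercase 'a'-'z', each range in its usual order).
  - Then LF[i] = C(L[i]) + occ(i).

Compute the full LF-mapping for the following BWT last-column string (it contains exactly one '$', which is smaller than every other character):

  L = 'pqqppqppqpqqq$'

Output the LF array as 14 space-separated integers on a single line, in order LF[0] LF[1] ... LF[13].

Answer: 1 7 8 2 3 9 4 5 10 6 11 12 13 0

Derivation:
Char counts: '$':1, 'p':6, 'q':7
C (first-col start): C('$')=0, C('p')=1, C('q')=7
L[0]='p': occ=0, LF[0]=C('p')+0=1+0=1
L[1]='q': occ=0, LF[1]=C('q')+0=7+0=7
L[2]='q': occ=1, LF[2]=C('q')+1=7+1=8
L[3]='p': occ=1, LF[3]=C('p')+1=1+1=2
L[4]='p': occ=2, LF[4]=C('p')+2=1+2=3
L[5]='q': occ=2, LF[5]=C('q')+2=7+2=9
L[6]='p': occ=3, LF[6]=C('p')+3=1+3=4
L[7]='p': occ=4, LF[7]=C('p')+4=1+4=5
L[8]='q': occ=3, LF[8]=C('q')+3=7+3=10
L[9]='p': occ=5, LF[9]=C('p')+5=1+5=6
L[10]='q': occ=4, LF[10]=C('q')+4=7+4=11
L[11]='q': occ=5, LF[11]=C('q')+5=7+5=12
L[12]='q': occ=6, LF[12]=C('q')+6=7+6=13
L[13]='$': occ=0, LF[13]=C('$')+0=0+0=0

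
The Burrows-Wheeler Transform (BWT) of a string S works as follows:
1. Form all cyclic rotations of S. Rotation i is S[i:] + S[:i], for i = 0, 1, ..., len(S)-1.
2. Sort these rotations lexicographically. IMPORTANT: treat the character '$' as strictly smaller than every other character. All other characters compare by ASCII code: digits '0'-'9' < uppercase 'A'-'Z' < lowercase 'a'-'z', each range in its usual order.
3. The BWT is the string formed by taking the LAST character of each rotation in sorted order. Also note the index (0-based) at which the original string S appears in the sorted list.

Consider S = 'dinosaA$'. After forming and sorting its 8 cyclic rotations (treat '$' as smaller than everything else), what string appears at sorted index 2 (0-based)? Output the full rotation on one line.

Answer: aA$dinos

Derivation:
All 8 rotations (rotation i = S[i:]+S[:i]):
  rot[0] = dinosaA$
  rot[1] = inosaA$d
  rot[2] = nosaA$di
  rot[3] = osaA$din
  rot[4] = saA$dino
  rot[5] = aA$dinos
  rot[6] = A$dinosa
  rot[7] = $dinosaA
Sorted (with $ < everything):
  sorted[0] = $dinosaA
  sorted[1] = A$dinosa
  sorted[2] = aA$dinos
  sorted[3] = dinosaA$
  sorted[4] = inosaA$d
  sorted[5] = nosaA$di
  sorted[6] = osaA$din
  sorted[7] = saA$dino
sorted[2] = aA$dinos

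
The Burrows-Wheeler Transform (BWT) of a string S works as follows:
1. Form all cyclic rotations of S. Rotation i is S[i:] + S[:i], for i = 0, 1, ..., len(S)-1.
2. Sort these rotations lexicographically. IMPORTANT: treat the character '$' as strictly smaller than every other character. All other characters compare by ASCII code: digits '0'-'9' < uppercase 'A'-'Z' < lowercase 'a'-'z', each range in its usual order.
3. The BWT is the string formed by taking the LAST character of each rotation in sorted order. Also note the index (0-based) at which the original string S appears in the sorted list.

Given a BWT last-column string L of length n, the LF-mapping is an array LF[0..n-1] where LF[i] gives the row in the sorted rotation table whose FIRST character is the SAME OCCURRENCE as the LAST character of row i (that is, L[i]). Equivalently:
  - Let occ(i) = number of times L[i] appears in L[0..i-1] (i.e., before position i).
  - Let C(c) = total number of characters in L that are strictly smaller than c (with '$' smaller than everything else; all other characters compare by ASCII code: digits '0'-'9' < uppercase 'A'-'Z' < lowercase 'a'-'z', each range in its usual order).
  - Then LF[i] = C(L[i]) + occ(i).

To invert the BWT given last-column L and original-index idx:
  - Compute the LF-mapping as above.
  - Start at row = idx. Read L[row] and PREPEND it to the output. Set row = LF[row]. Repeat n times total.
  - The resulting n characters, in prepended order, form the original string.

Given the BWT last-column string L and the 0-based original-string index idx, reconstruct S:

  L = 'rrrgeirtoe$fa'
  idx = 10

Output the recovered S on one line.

LF mapping: 8 9 10 5 2 6 11 12 7 3 0 4 1
Walk LF starting at row 10, prepending L[row]:
  step 1: row=10, L[10]='$', prepend. Next row=LF[10]=0
  step 2: row=0, L[0]='r', prepend. Next row=LF[0]=8
  step 3: row=8, L[8]='o', prepend. Next row=LF[8]=7
  step 4: row=7, L[7]='t', prepend. Next row=LF[7]=12
  step 5: row=12, L[12]='a', prepend. Next row=LF[12]=1
  step 6: row=1, L[1]='r', prepend. Next row=LF[1]=9
  step 7: row=9, L[9]='e', prepend. Next row=LF[9]=3
  step 8: row=3, L[3]='g', prepend. Next row=LF[3]=5
  step 9: row=5, L[5]='i', prepend. Next row=LF[5]=6
  step 10: row=6, L[6]='r', prepend. Next row=LF[6]=11
  step 11: row=11, L[11]='f', prepend. Next row=LF[11]=4
  step 12: row=4, L[4]='e', prepend. Next row=LF[4]=2
  step 13: row=2, L[2]='r', prepend. Next row=LF[2]=10
Reversed output: refrigerator$

Answer: refrigerator$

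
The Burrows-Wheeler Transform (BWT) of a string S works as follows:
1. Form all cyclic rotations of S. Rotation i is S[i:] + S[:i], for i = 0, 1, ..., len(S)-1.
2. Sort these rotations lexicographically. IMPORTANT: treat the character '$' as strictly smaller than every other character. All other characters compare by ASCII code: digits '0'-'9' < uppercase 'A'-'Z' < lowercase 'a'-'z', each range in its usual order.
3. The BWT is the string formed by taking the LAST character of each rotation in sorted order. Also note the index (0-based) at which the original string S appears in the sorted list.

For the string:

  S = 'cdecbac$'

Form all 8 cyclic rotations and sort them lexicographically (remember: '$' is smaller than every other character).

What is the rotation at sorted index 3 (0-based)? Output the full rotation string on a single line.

Answer: c$cdecba

Derivation:
All 8 rotations (rotation i = S[i:]+S[:i]):
  rot[0] = cdecbac$
  rot[1] = decbac$c
  rot[2] = ecbac$cd
  rot[3] = cbac$cde
  rot[4] = bac$cdec
  rot[5] = ac$cdecb
  rot[6] = c$cdecba
  rot[7] = $cdecbac
Sorted (with $ < everything):
  sorted[0] = $cdecbac
  sorted[1] = ac$cdecb
  sorted[2] = bac$cdec
  sorted[3] = c$cdecba
  sorted[4] = cbac$cde
  sorted[5] = cdecbac$
  sorted[6] = decbac$c
  sorted[7] = ecbac$cd
sorted[3] = c$cdecba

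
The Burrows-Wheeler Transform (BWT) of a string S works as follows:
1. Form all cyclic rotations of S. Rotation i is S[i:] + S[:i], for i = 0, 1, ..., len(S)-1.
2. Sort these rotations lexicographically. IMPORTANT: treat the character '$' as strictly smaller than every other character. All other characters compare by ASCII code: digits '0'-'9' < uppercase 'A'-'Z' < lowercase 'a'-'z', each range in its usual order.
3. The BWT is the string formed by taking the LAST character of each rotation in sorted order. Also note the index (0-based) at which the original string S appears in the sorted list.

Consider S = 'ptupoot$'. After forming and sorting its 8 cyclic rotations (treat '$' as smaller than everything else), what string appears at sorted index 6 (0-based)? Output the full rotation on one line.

Answer: tupoot$p

Derivation:
All 8 rotations (rotation i = S[i:]+S[:i]):
  rot[0] = ptupoot$
  rot[1] = tupoot$p
  rot[2] = upoot$pt
  rot[3] = poot$ptu
  rot[4] = oot$ptup
  rot[5] = ot$ptupo
  rot[6] = t$ptupoo
  rot[7] = $ptupoot
Sorted (with $ < everything):
  sorted[0] = $ptupoot
  sorted[1] = oot$ptup
  sorted[2] = ot$ptupo
  sorted[3] = poot$ptu
  sorted[4] = ptupoot$
  sorted[5] = t$ptupoo
  sorted[6] = tupoot$p
  sorted[7] = upoot$pt
sorted[6] = tupoot$p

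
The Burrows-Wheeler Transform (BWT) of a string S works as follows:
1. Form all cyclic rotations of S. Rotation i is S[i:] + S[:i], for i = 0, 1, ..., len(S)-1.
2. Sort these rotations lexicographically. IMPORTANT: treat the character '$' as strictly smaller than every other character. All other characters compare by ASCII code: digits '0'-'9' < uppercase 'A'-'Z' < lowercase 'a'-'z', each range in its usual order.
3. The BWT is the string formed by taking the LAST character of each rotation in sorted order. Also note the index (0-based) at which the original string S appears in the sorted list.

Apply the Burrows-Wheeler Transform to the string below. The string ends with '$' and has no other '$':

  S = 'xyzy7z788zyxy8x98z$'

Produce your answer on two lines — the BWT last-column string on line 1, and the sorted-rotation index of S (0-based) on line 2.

Answer: zzy7y98x8y$zxzx87y8
10

Derivation:
All 19 rotations (rotation i = S[i:]+S[:i]):
  rot[0] = xyzy7z788zyxy8x98z$
  rot[1] = yzy7z788zyxy8x98z$x
  rot[2] = zy7z788zyxy8x98z$xy
  rot[3] = y7z788zyxy8x98z$xyz
  rot[4] = 7z788zyxy8x98z$xyzy
  rot[5] = z788zyxy8x98z$xyzy7
  rot[6] = 788zyxy8x98z$xyzy7z
  rot[7] = 88zyxy8x98z$xyzy7z7
  rot[8] = 8zyxy8x98z$xyzy7z78
  rot[9] = zyxy8x98z$xyzy7z788
  rot[10] = yxy8x98z$xyzy7z788z
  rot[11] = xy8x98z$xyzy7z788zy
  rot[12] = y8x98z$xyzy7z788zyx
  rot[13] = 8x98z$xyzy7z788zyxy
  rot[14] = x98z$xyzy7z788zyxy8
  rot[15] = 98z$xyzy7z788zyxy8x
  rot[16] = 8z$xyzy7z788zyxy8x9
  rot[17] = z$xyzy7z788zyxy8x98
  rot[18] = $xyzy7z788zyxy8x98z
Sorted (with $ < everything):
  sorted[0] = $xyzy7z788zyxy8x98z  (last char: 'z')
  sorted[1] = 788zyxy8x98z$xyzy7z  (last char: 'z')
  sorted[2] = 7z788zyxy8x98z$xyzy  (last char: 'y')
  sorted[3] = 88zyxy8x98z$xyzy7z7  (last char: '7')
  sorted[4] = 8x98z$xyzy7z788zyxy  (last char: 'y')
  sorted[5] = 8z$xyzy7z788zyxy8x9  (last char: '9')
  sorted[6] = 8zyxy8x98z$xyzy7z78  (last char: '8')
  sorted[7] = 98z$xyzy7z788zyxy8x  (last char: 'x')
  sorted[8] = x98z$xyzy7z788zyxy8  (last char: '8')
  sorted[9] = xy8x98z$xyzy7z788zy  (last char: 'y')
  sorted[10] = xyzy7z788zyxy8x98z$  (last char: '$')
  sorted[11] = y7z788zyxy8x98z$xyz  (last char: 'z')
  sorted[12] = y8x98z$xyzy7z788zyx  (last char: 'x')
  sorted[13] = yxy8x98z$xyzy7z788z  (last char: 'z')
  sorted[14] = yzy7z788zyxy8x98z$x  (last char: 'x')
  sorted[15] = z$xyzy7z788zyxy8x98  (last char: '8')
  sorted[16] = z788zyxy8x98z$xyzy7  (last char: '7')
  sorted[17] = zy7z788zyxy8x98z$xy  (last char: 'y')
  sorted[18] = zyxy8x98z$xyzy7z788  (last char: '8')
Last column: zzy7y98x8y$zxzx87y8
Original string S is at sorted index 10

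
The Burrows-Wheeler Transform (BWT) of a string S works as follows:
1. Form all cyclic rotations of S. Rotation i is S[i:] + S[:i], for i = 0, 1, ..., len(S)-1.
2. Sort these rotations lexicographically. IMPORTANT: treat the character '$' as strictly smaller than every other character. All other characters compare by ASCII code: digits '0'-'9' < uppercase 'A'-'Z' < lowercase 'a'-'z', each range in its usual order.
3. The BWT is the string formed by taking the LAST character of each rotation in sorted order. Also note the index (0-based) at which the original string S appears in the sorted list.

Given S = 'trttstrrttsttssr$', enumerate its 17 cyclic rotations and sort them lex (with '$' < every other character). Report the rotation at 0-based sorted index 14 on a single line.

All 17 rotations (rotation i = S[i:]+S[:i]):
  rot[0] = trttstrrttsttssr$
  rot[1] = rttstrrttsttssr$t
  rot[2] = ttstrrttsttssr$tr
  rot[3] = tstrrttsttssr$trt
  rot[4] = strrttsttssr$trtt
  rot[5] = trrttsttssr$trtts
  rot[6] = rrttsttssr$trttst
  rot[7] = rttsttssr$trttstr
  rot[8] = ttsttssr$trttstrr
  rot[9] = tsttssr$trttstrrt
  rot[10] = sttssr$trttstrrtt
  rot[11] = ttssr$trttstrrtts
  rot[12] = tssr$trttstrrttst
  rot[13] = ssr$trttstrrttstt
  rot[14] = sr$trttstrrttstts
  rot[15] = r$trttstrrttsttss
  rot[16] = $trttstrrttsttssr
Sorted (with $ < everything):
  sorted[0] = $trttstrrttsttssr
  sorted[1] = r$trttstrrttsttss
  sorted[2] = rrttsttssr$trttst
  sorted[3] = rttstrrttsttssr$t
  sorted[4] = rttsttssr$trttstr
  sorted[5] = sr$trttstrrttstts
  sorted[6] = ssr$trttstrrttstt
  sorted[7] = strrttsttssr$trtt
  sorted[8] = sttssr$trttstrrtt
  sorted[9] = trrttsttssr$trtts
  sorted[10] = trttstrrttsttssr$
  sorted[11] = tssr$trttstrrttst
  sorted[12] = tstrrttsttssr$trt
  sorted[13] = tsttssr$trttstrrt
  sorted[14] = ttssr$trttstrrtts
  sorted[15] = ttstrrttsttssr$tr
  sorted[16] = ttsttssr$trttstrr
sorted[14] = ttssr$trttstrrtts

Answer: ttssr$trttstrrtts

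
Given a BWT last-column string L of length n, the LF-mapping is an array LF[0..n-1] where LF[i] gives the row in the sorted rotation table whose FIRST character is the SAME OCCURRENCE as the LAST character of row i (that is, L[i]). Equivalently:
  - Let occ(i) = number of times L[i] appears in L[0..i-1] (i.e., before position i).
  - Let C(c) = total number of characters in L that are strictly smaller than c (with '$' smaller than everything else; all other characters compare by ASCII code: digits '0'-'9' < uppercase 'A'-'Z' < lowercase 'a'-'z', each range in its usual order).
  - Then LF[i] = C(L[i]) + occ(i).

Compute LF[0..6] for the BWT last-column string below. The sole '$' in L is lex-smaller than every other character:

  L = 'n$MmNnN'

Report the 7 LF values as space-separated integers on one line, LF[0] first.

Char counts: '$':1, 'M':1, 'N':2, 'm':1, 'n':2
C (first-col start): C('$')=0, C('M')=1, C('N')=2, C('m')=4, C('n')=5
L[0]='n': occ=0, LF[0]=C('n')+0=5+0=5
L[1]='$': occ=0, LF[1]=C('$')+0=0+0=0
L[2]='M': occ=0, LF[2]=C('M')+0=1+0=1
L[3]='m': occ=0, LF[3]=C('m')+0=4+0=4
L[4]='N': occ=0, LF[4]=C('N')+0=2+0=2
L[5]='n': occ=1, LF[5]=C('n')+1=5+1=6
L[6]='N': occ=1, LF[6]=C('N')+1=2+1=3

Answer: 5 0 1 4 2 6 3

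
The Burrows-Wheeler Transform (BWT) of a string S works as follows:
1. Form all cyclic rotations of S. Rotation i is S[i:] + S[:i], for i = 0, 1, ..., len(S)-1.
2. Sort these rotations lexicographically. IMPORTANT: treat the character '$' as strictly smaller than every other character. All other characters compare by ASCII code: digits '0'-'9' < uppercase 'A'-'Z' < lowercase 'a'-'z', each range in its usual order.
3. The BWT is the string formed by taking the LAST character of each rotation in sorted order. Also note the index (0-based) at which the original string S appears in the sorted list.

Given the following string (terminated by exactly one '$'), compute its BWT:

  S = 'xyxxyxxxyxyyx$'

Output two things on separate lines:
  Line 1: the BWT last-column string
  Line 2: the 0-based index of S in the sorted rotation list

All 14 rotations (rotation i = S[i:]+S[:i]):
  rot[0] = xyxxyxxxyxyyx$
  rot[1] = yxxyxxxyxyyx$x
  rot[2] = xxyxxxyxyyx$xy
  rot[3] = xyxxxyxyyx$xyx
  rot[4] = yxxxyxyyx$xyxx
  rot[5] = xxxyxyyx$xyxxy
  rot[6] = xxyxyyx$xyxxyx
  rot[7] = xyxyyx$xyxxyxx
  rot[8] = yxyyx$xyxxyxxx
  rot[9] = xyyx$xyxxyxxxy
  rot[10] = yyx$xyxxyxxxyx
  rot[11] = yx$xyxxyxxxyxy
  rot[12] = x$xyxxyxxxyxyy
  rot[13] = $xyxxyxxxyxyyx
Sorted (with $ < everything):
  sorted[0] = $xyxxyxxxyxyyx  (last char: 'x')
  sorted[1] = x$xyxxyxxxyxyy  (last char: 'y')
  sorted[2] = xxxyxyyx$xyxxy  (last char: 'y')
  sorted[3] = xxyxxxyxyyx$xy  (last char: 'y')
  sorted[4] = xxyxyyx$xyxxyx  (last char: 'x')
  sorted[5] = xyxxxyxyyx$xyx  (last char: 'x')
  sorted[6] = xyxxyxxxyxyyx$  (last char: '$')
  sorted[7] = xyxyyx$xyxxyxx  (last char: 'x')
  sorted[8] = xyyx$xyxxyxxxy  (last char: 'y')
  sorted[9] = yx$xyxxyxxxyxy  (last char: 'y')
  sorted[10] = yxxxyxyyx$xyxx  (last char: 'x')
  sorted[11] = yxxyxxxyxyyx$x  (last char: 'x')
  sorted[12] = yxyyx$xyxxyxxx  (last char: 'x')
  sorted[13] = yyx$xyxxyxxxyx  (last char: 'x')
Last column: xyyyxx$xyyxxxx
Original string S is at sorted index 6

Answer: xyyyxx$xyyxxxx
6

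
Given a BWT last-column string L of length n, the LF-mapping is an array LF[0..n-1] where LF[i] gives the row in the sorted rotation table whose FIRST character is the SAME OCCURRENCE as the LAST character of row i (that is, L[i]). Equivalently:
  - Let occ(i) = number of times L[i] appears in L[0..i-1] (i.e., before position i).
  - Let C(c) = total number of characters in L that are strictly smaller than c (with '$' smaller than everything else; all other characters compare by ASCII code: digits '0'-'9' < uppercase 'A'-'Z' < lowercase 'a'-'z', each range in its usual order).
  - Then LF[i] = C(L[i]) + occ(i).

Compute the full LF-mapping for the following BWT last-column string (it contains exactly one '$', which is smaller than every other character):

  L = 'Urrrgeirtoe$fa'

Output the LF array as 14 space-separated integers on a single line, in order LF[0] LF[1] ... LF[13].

Answer: 1 9 10 11 6 3 7 12 13 8 4 0 5 2

Derivation:
Char counts: '$':1, 'U':1, 'a':1, 'e':2, 'f':1, 'g':1, 'i':1, 'o':1, 'r':4, 't':1
C (first-col start): C('$')=0, C('U')=1, C('a')=2, C('e')=3, C('f')=5, C('g')=6, C('i')=7, C('o')=8, C('r')=9, C('t')=13
L[0]='U': occ=0, LF[0]=C('U')+0=1+0=1
L[1]='r': occ=0, LF[1]=C('r')+0=9+0=9
L[2]='r': occ=1, LF[2]=C('r')+1=9+1=10
L[3]='r': occ=2, LF[3]=C('r')+2=9+2=11
L[4]='g': occ=0, LF[4]=C('g')+0=6+0=6
L[5]='e': occ=0, LF[5]=C('e')+0=3+0=3
L[6]='i': occ=0, LF[6]=C('i')+0=7+0=7
L[7]='r': occ=3, LF[7]=C('r')+3=9+3=12
L[8]='t': occ=0, LF[8]=C('t')+0=13+0=13
L[9]='o': occ=0, LF[9]=C('o')+0=8+0=8
L[10]='e': occ=1, LF[10]=C('e')+1=3+1=4
L[11]='$': occ=0, LF[11]=C('$')+0=0+0=0
L[12]='f': occ=0, LF[12]=C('f')+0=5+0=5
L[13]='a': occ=0, LF[13]=C('a')+0=2+0=2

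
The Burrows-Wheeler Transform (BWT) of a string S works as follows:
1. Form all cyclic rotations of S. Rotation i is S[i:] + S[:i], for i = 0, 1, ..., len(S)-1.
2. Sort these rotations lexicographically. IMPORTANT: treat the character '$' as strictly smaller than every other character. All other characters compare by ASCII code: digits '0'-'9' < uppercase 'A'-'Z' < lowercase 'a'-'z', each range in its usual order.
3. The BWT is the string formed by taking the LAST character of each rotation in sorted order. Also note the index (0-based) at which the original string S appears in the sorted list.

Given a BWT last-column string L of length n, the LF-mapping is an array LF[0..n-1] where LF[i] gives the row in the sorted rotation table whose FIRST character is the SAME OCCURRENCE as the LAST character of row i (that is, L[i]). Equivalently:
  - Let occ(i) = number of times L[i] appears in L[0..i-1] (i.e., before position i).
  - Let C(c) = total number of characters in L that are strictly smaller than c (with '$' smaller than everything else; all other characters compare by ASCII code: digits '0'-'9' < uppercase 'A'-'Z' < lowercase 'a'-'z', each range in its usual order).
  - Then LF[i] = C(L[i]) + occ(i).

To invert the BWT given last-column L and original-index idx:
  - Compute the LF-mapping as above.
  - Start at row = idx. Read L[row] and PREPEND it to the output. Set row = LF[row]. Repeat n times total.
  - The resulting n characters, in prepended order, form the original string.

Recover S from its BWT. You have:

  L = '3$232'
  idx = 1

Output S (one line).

Answer: 2233$

Derivation:
LF mapping: 3 0 1 4 2
Walk LF starting at row 1, prepending L[row]:
  step 1: row=1, L[1]='$', prepend. Next row=LF[1]=0
  step 2: row=0, L[0]='3', prepend. Next row=LF[0]=3
  step 3: row=3, L[3]='3', prepend. Next row=LF[3]=4
  step 4: row=4, L[4]='2', prepend. Next row=LF[4]=2
  step 5: row=2, L[2]='2', prepend. Next row=LF[2]=1
Reversed output: 2233$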